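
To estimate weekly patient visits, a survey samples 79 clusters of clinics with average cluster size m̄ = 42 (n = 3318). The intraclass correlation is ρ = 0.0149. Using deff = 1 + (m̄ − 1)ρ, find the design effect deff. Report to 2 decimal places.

deff = 1 + (42 − 1)·0.0149 = 1 + 0.6109 = 1.6109.

1.61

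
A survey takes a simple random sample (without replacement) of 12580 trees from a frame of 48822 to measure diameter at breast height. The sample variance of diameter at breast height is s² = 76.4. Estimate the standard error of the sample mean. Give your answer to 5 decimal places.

0.06714

Under SRS without replacement, Var(ȳ) = (1 − f)·s²/n with f = n/N = 12580/48822 = 0.25767072.
Var(ȳ) = (1 − 0.25767072)·76.4/12580 = 0.74232928·0.006073132 = 0.0045082637.
SE(ȳ) = √(0.0045082637) = 0.06714.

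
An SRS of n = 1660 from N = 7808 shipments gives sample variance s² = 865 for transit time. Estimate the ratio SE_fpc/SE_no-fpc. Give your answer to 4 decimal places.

0.8874

f = n/N = 1660/7808 = 0.21260246.
SE_no-fpc = √(s²/n) = 0.72186172; SE_fpc = √((1−f)s²/n) = 0.64054705.
Ratio = √(1−f) = 0.88735424.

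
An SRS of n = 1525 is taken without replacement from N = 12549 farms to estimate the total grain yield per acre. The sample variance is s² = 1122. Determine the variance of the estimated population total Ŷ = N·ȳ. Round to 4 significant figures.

Var(Ŷ) = N²·Var(ȳ) = N²·(1 − n/N)·s²/n.
f = 1525/12549 = 0.12152363; Var(ȳ) = 0.87847637·1122/1525 = 0.64632819.
Var(Ŷ) = 12549² · 0.64632819 = 1.0178208 × 10^8.

1.018 × 10^8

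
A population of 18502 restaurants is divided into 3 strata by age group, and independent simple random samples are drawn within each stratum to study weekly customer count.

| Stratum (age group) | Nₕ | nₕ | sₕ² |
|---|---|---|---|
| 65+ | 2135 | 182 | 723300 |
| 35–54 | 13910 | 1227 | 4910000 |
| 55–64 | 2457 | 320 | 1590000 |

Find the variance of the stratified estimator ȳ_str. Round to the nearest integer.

Var(ȳ_str) = Σₕ Wₕ²(1 − fₕ)sₕ²/nₕ with Wₕ = Nₕ/N, N = 18502.
65+: Wₕ = 0.11539293; term = 0.11539293²·(1 − 0.08524590)·723300/182 = 48.407187.
35–54: Wₕ = 0.75181062; term = 0.75181062²·(1 − 0.08820992)·4910000/1227 = 2062.2851.
55–64: Wₕ = 0.13279645; term = 0.13279645²·(1 − 0.13024013)·1590000/320 = 76.211318.
Sum = 2186.9036.

2187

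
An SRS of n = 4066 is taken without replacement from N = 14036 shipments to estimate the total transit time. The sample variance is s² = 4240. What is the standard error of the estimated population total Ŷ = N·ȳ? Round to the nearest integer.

12080

Var(Ŷ) = N²·Var(ȳ) = N²·(1 − n/N)·s²/n.
f = 4066/14036 = 0.28968367; Var(ȳ) = 0.71031633·4240/4066 = 0.74071354.
Var(Ŷ) = 14036² · 0.74071354 = 1.4592745 × 10^8.
SE(Ŷ) = √(1.4592745 × 10^8) = 12080.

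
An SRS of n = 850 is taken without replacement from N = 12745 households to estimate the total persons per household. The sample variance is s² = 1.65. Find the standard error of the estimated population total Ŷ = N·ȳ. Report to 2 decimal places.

Var(Ŷ) = N²·Var(ȳ) = N²·(1 − n/N)·s²/n.
f = 850/12745 = 0.06669282; Var(ȳ) = 0.93330718·1.65/850 = 0.0018117139.
Var(Ŷ) = 12745² · 0.0018117139 = 294285.79.
SE(Ŷ) = √(294285.79) = 542.48.

542.48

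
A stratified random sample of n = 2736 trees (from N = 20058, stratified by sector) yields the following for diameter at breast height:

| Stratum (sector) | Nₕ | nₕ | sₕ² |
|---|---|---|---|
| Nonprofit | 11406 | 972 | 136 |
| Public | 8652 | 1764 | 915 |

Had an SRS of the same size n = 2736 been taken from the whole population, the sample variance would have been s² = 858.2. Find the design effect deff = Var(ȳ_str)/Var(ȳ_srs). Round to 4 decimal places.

0.4364

Var(ȳ_str) = Σ Wₕ²(1−fₕ)sₕ²/nₕ with Wₕ = Nₕ/20058:
  Nonprofit: (11406/20058)²·(1−972/11406)·136/972 = 0.041388681
  Public: (8652/20058)²·(1−1764/8652)·915/1764 = 0.076834613
  → Var(ȳ_str) = 0.11822329.
Var(ȳ_srs) = (1 − 2736/20058)·858.2/2736 = 0.27088367.
deff = 0.11822329 / 0.27088367 = 0.4364.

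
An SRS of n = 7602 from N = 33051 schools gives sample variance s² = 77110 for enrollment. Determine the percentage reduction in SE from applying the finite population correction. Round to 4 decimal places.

12.2508

f = n/N = 7602/33051 = 0.23000817.
SE_no-fpc = √(s²/n) = 3.1848679; SE_fpc = √((1−f)s²/n) = 2.7946954.
Ratio = √(1−f) = 0.87749178. Reduction = 100·(1 − 0.87749178) = 12.2508%.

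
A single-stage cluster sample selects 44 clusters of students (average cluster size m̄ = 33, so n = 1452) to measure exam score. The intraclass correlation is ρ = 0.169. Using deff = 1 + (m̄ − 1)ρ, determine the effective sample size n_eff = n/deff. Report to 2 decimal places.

226.59

deff = 1 + (33 − 1)·0.169 = 1 + 5.408 = 6.408.
n_eff = 1452 / 6.408 = 226.59.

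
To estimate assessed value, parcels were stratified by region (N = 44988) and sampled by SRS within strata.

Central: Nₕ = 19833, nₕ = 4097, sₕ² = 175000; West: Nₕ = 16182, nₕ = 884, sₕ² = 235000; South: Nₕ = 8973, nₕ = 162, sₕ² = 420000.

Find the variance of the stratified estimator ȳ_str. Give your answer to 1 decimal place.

140.4

Var(ȳ_str) = Σₕ Wₕ²(1 − fₕ)sₕ²/nₕ with Wₕ = Nₕ/N, N = 44988.
Central: Wₕ = 0.44085089; term = 0.44085089²·(1 − 0.20657490)·175000/4097 = 6.5866027.
West: Wₕ = 0.35969592; term = 0.35969592²·(1 − 0.05462860)·235000/884 = 32.515398.
South: Wₕ = 0.19945319; term = 0.19945319²·(1 − 0.01805416)·420000/162 = 101.27535.
Sum = 140.37735.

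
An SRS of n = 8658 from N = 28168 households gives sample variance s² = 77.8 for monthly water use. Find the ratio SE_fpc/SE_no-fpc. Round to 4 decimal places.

0.8322

f = n/N = 8658/28168 = 0.30737007.
SE_no-fpc = √(s²/n) = 0.094794035; SE_fpc = √((1−f)s²/n) = 0.078891758.
Ratio = √(1−f) = 0.83224392.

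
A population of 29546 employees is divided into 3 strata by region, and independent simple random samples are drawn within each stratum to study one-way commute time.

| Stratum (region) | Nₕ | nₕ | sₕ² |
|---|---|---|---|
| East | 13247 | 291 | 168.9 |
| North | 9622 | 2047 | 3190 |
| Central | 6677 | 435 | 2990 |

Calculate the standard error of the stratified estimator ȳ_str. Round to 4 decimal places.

0.7566

Var(ȳ_str) = Σₕ Wₕ²(1 − fₕ)sₕ²/nₕ with Wₕ = Nₕ/N, N = 29546.
East: Wₕ = 0.44835172; term = 0.44835172²·(1 − 0.02196724)·168.9/291 = 0.11411106.
North: Wₕ = 0.32566168; term = 0.32566168²·(1 − 0.21274163)·3190/2047 = 0.13011382.
Central: Wₕ = 0.22598660; term = 0.22598660²·(1 − 0.06514902)·2990/435 = 0.32816305.
Sum = 0.57238793.
SE = √(0.57238793) = 0.7566.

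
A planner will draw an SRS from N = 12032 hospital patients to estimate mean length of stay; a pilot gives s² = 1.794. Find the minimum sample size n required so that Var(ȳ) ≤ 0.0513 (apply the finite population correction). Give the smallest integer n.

35

Without fpc, n₀ = s²/D = 1.794/0.0513 = 34.9708.
With fpc, (1 − n/N)·s²/n ≤ D requires n ≥ n₀/(1 + n₀/N) = 34.9708/(1 + 34.9708/12032) = 34.8695.
Rounding up, n = 35.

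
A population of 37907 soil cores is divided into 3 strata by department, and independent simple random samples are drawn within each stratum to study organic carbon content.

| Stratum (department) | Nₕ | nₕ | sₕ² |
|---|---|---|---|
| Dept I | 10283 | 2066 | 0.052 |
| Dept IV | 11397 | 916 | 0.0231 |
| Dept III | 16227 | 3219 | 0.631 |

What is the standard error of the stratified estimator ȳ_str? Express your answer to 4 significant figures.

Var(ȳ_str) = Σₕ Wₕ²(1 − fₕ)sₕ²/nₕ with Wₕ = Nₕ/N, N = 37907.
Dept I: Wₕ = 0.27126916; term = 0.27126916²·(1 − 0.20091413)·0.052/2066 = 1.4800191 × 10^-6.
Dept IV: Wₕ = 0.30065687; term = 0.30065687²·(1 − 0.08037203)·0.0231/916 = 2.0963845 × 10^-6.
Dept III: Wₕ = 0.42807397; term = 0.42807397²·(1 − 0.19837308)·0.631/3219 = 2.8795082 × 10^-5.
Sum = 3.2371486 × 10^-5.
SE = √(3.2371486 × 10^-5) = 0.005690.

0.005690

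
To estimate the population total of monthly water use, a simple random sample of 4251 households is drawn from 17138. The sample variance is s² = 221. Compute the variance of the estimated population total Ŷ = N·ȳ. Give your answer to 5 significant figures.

1.1482 × 10^7

Var(Ŷ) = N²·Var(ȳ) = N²·(1 − n/N)·s²/n.
f = 4251/17138 = 0.24804528; Var(ȳ) = 0.75195472·221/4251 = 0.039092447.
Var(Ŷ) = 17138² · 0.039092447 = 1.1481883 × 10^7.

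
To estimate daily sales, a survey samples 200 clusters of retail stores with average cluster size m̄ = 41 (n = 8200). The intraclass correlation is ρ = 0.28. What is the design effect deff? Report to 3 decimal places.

deff = 1 + (41 − 1)·0.28 = 1 + 11.2 = 12.2.

12.200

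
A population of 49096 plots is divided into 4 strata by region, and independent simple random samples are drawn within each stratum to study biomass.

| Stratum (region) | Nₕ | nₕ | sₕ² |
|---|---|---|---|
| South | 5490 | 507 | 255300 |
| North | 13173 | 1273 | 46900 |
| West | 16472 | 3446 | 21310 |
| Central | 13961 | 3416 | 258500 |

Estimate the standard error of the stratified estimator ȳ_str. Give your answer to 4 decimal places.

3.6446

Var(ȳ_str) = Σₕ Wₕ²(1 − fₕ)sₕ²/nₕ with Wₕ = Nₕ/N, N = 49096.
South: Wₕ = 0.11182174; term = 0.11182174²·(1 − 0.09234973)·255300/507 = 5.7149688.
North: Wₕ = 0.26831106; term = 0.26831106²·(1 − 0.09663706)·46900/1273 = 2.3959838.
West: Wₕ = 0.33550595; term = 0.33550595²·(1 − 0.20920350)·21310/3446 = 0.55046963.
Central: Wₕ = 0.28436125; term = 0.28436125²·(1 − 0.24468161)·258500/3416 = 4.6218258.
Sum = 13.283248.
SE = √(13.283248) = 3.6446.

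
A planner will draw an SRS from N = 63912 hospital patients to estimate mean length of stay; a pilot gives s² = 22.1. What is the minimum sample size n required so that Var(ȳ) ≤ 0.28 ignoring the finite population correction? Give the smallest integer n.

Without fpc, n₀ = s²/D = 22.1/0.28 = 78.9286.
Rounding up, n = 79.

79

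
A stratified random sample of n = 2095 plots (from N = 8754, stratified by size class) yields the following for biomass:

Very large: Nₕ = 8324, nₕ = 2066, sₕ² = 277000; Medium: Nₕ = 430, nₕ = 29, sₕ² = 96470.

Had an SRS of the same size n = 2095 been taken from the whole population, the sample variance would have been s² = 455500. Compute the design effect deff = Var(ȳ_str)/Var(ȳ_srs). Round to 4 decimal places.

0.5963

Var(ȳ_str) = Σ Wₕ²(1−fₕ)sₕ²/nₕ with Wₕ = Nₕ/8754:
  Very large: (8324/8754)²·(1−2066/8324)·277000/2066 = 91.138945
  Medium: (430/8754)²·(1−29/430)·96470/29 = 7.4850383
  → Var(ȳ_str) = 98.623983.
Var(ȳ_srs) = (1 − 2095/8754)·455500/2095 = 165.38908.
deff = 98.623983 / 165.38908 = 0.5963.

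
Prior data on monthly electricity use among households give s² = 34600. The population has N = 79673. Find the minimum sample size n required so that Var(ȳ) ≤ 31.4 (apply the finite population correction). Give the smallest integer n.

Without fpc, n₀ = s²/D = 34600/31.4 = 1101.9108.
With fpc, (1 − n/N)·s²/n ≤ D requires n ≥ n₀/(1 + n₀/N) = 1101.9108/(1 + 1101.9108/79673) = 1086.8788.
Rounding up, n = 1087.

1087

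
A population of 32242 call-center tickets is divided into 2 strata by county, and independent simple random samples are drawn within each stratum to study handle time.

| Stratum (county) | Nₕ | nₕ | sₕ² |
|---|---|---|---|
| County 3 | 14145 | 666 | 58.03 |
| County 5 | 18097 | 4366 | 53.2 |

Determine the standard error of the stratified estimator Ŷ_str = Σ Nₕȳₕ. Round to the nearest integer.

Var(Ŷ_str) = Σₕ Nₕ²(1 − fₕ)sₕ²/nₕ.
County 3: 14145²·(1 − 666/14145)·58.03/666 = 1.6612652 × 10^7.
County 5: 18097²·(1 − 4366/18097)·53.2/4366 = 3.027866 × 10^6.
Sum = 1.9640518 × 10^7.
SE = √(1.9640518 × 10^7) = 4432.

4432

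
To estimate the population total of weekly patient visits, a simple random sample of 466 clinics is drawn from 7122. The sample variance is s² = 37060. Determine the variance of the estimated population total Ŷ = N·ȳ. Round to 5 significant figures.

Var(Ŷ) = N²·Var(ȳ) = N²·(1 − n/N)·s²/n.
f = 466/7122 = 0.06543106; Var(ȳ) = 0.93456894·37060/466 = 74.324302.
Var(Ŷ) = 7122² · 74.324302 = 3.7699429 × 10^9.

3.7699 × 10^9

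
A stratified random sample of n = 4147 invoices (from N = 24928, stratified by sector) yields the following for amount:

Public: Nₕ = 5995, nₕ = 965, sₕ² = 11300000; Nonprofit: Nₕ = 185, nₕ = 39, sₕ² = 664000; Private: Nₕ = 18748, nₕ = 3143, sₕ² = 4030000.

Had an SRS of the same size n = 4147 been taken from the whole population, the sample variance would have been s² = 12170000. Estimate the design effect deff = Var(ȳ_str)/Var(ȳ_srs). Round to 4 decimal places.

Var(ȳ_str) = Σ Wₕ²(1−fₕ)sₕ²/nₕ with Wₕ = Nₕ/24928:
  Public: (5995/24928)²·(1−965/5995)·11300000/965 = 568.24213
  Nonprofit: (185/24928)²·(1−39/185)·664000/39 = 0.74003658
  Private: (18748/24928)²·(1−3143/18748)·4030000/3143 = 603.67684
  → Var(ȳ_str) = 1172.659.
Var(ȳ_srs) = (1 − 4147/24928)·12170000/4147 = 2446.4455.
deff = 1172.659 / 2446.4455 = 0.4793.

0.4793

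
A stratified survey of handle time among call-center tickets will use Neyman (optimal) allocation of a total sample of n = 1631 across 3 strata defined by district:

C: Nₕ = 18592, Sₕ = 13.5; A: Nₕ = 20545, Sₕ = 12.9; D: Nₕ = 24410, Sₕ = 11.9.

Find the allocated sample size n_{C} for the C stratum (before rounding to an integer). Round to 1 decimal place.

507.6

Neyman allocation: nₕ = n·NₕSₕ / Σⱼ NⱼSⱼ.
Σ NⱼSⱼ = 18592·13.5 + 20545·12.9 + 24410·11.9 = 806501.5.
n_{C} = 1631·18592·13.5 / 806501.5 = 507.6.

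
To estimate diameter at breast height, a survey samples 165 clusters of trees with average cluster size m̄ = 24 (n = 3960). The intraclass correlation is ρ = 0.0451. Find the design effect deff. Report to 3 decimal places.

2.037

deff = 1 + (24 − 1)·0.0451 = 1 + 1.0373 = 2.0373.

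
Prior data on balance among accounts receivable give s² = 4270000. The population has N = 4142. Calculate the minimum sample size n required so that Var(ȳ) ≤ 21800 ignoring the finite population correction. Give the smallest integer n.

Without fpc, n₀ = s²/D = 4270000/21800 = 195.8716.
Rounding up, n = 196.

196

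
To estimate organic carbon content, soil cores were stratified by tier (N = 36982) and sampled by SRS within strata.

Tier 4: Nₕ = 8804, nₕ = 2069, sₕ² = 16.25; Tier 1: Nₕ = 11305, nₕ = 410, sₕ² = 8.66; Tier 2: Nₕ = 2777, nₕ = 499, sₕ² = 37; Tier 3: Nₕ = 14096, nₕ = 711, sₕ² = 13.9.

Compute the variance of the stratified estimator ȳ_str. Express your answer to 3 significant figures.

0.00528

Var(ȳ_str) = Σₕ Wₕ²(1 − fₕ)sₕ²/nₕ with Wₕ = Nₕ/N, N = 36982.
Tier 4: Wₕ = 0.23806176; term = 0.23806176²·(1 − 0.23500682)·16.25/2069 = 3.4050988 × 10^-4.
Tier 1: Wₕ = 0.30568925; term = 0.30568925²·(1 − 0.03626714)·8.66/410 = 0.0019021775.
Tier 2: Wₕ = 0.07509058; term = 0.07509058²·(1 − 0.17969031)·37/499 = 3.4296515 × 10^-4.
Tier 3: Wₕ = 0.38115840; term = 0.38115840²·(1 − 0.05043984)·13.9/711 = 0.0026969859.
Sum = 0.0052826384.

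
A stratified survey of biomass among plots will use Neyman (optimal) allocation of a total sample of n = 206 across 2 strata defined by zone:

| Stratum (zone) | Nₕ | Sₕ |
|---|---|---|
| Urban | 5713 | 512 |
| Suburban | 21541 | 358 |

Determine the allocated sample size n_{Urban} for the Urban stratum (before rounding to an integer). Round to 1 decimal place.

56.6

Neyman allocation: nₕ = n·NₕSₕ / Σⱼ NⱼSⱼ.
Σ NⱼSⱼ = 5713·512 + 21541·358 = 1.0636734 × 10^7.
n_{Urban} = 206·5713·512 / (1.0636734 × 10^7) = 56.6.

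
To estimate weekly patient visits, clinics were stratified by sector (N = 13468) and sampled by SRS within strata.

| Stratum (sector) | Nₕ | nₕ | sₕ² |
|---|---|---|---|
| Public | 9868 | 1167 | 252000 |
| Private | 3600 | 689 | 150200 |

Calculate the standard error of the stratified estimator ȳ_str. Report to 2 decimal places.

Var(ȳ_str) = Σₕ Wₕ²(1 − fₕ)sₕ²/nₕ with Wₕ = Nₕ/N, N = 13468.
Public: Wₕ = 0.73269973; term = 0.73269973²·(1 − 0.11826105)·252000/1167 = 102.21668.
Private: Wₕ = 0.26730027; term = 0.26730027²·(1 − 0.19138889)·150200/689 = 12.59474.
Sum = 114.81142.
SE = √(114.81142) = 10.72.

10.72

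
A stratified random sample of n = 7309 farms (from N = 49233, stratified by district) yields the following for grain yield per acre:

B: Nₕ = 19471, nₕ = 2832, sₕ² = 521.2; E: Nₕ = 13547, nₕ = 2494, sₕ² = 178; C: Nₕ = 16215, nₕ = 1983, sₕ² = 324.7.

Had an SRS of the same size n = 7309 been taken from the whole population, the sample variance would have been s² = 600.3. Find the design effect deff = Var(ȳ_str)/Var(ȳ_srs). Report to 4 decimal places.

Var(ȳ_str) = Σ Wₕ²(1−fₕ)sₕ²/nₕ with Wₕ = Nₕ/49233:
  B: (19471/49233)²·(1−2832/19471)·521.2/2832 = 0.024598806
  E: (13547/49233)²·(1−2494/13547)·178/2494 = 0.0044089407
  C: (16215/49233)²·(1−1983/16215)·324.7/1983 = 0.015589417
  → Var(ȳ_str) = 0.044597164.
Var(ȳ_srs) = (1 − 7309/49233)·600.3/7309 = 0.069938577.
deff = 0.044597164 / 0.069938577 = 0.6377.

0.6377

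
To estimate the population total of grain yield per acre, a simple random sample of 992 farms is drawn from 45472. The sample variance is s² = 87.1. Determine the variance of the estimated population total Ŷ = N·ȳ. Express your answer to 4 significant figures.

1.776 × 10^8

Var(Ŷ) = N²·Var(ȳ) = N²·(1 − n/N)·s²/n.
f = 992/45472 = 0.02181562; Var(ȳ) = 0.97818438·87.1/992 = 0.085886955.
Var(Ŷ) = 45472² · 0.085886955 = 1.775887 × 10^8.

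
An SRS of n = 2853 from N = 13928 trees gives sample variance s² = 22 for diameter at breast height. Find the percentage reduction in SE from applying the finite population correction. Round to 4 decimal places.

10.8282

f = n/N = 2853/13928 = 0.20483917.
SE_no-fpc = √(s²/n) = 0.087813332; SE_fpc = √((1−f)s²/n) = 0.07830472.
Ratio = √(1−f) = 0.89171791. Reduction = 100·(1 − 0.89171791) = 10.8282%.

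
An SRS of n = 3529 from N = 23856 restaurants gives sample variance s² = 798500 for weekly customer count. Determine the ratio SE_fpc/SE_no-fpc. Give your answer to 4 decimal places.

0.9231

f = n/N = 3529/23856 = 0.14792924.
SE_no-fpc = √(s²/n) = 15.042209; SE_fpc = √((1−f)s²/n) = 13.885114.
Ratio = √(1−f) = 0.92307679.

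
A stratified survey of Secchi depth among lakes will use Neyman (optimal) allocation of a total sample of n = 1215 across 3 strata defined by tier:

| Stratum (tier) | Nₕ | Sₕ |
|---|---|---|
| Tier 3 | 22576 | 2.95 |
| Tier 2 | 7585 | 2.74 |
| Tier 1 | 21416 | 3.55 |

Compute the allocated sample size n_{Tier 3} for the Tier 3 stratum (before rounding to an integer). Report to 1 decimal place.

495.2

Neyman allocation: nₕ = n·NₕSₕ / Σⱼ NⱼSⱼ.
Σ NⱼSⱼ = 22576·2.95 + 7585·2.74 + 21416·3.55 = 163408.9.
n_{Tier 3} = 1215·22576·2.95 / 163408.9 = 495.2.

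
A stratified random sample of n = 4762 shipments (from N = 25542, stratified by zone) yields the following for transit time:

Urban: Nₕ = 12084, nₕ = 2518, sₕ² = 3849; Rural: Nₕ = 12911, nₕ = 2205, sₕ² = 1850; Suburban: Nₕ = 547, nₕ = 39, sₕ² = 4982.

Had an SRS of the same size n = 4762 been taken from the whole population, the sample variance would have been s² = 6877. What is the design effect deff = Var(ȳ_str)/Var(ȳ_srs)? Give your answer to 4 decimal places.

0.4281

Var(ȳ_str) = Σ Wₕ²(1−fₕ)sₕ²/nₕ with Wₕ = Nₕ/25542:
  Urban: (12084/25542)²·(1−2518/12084)·3849/2518 = 0.27084666
  Rural: (12911/25542)²·(1−2205/12911)·1850/2205 = 0.17776262
  Suburban: (547/25542)²·(1−39/547)·4982/39 = 0.054410204
  → Var(ȳ_str) = 0.50301948.
Var(ȳ_srs) = (1 − 4762/25542)·6877/4762 = 1.1748983.
deff = 0.50301948 / 1.1748983 = 0.4281.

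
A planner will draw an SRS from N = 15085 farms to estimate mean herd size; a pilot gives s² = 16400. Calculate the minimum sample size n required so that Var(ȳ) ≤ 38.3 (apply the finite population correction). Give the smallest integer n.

417

Without fpc, n₀ = s²/D = 16400/38.3 = 428.1984.
With fpc, (1 − n/N)·s²/n ≤ D requires n ≥ n₀/(1 + n₀/N) = 428.1984/(1 + 428.1984/15085) = 416.3792.
Rounding up, n = 417.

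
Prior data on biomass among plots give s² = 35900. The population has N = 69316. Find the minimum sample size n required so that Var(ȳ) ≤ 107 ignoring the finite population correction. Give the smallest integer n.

Without fpc, n₀ = s²/D = 35900/107 = 335.5140.
Rounding up, n = 336.

336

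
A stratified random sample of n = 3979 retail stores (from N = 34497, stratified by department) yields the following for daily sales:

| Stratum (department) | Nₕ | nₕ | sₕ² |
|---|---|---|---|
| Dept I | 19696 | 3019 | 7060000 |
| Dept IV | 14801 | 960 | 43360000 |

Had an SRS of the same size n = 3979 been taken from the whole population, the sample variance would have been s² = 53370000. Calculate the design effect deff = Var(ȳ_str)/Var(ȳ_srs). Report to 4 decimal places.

0.7097

Var(ȳ_str) = Σ Wₕ²(1−fₕ)sₕ²/nₕ with Wₕ = Nₕ/34497:
  Dept I: (19696/34497)²·(1−3019/19696)·7060000/3019 = 645.46827
  Dept IV: (14801/34497)²·(1−960/14801)·43360000/960 = 7775.2419
  → Var(ȳ_str) = 8420.7102.
Var(ȳ_srs) = (1 − 3979/34497)·53370000/3979 = 11865.827.
deff = 8420.7102 / 11865.827 = 0.7097.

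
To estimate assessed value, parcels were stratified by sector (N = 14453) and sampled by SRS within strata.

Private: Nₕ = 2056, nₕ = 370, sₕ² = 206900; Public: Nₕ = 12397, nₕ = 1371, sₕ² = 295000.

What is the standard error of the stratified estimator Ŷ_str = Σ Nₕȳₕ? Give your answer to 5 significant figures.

177060

Var(Ŷ_str) = Σₕ Nₕ²(1 − fₕ)sₕ²/nₕ.
Private: 2056²·(1 − 370/2056)·206900/370 = 1.9383824 × 10^9.
Public: 12397²·(1 − 1371/12397)·295000/1371 = 2.9411634 × 10^10.
Sum = 3.1350016 × 10^10.
SE = √(3.1350016 × 10^10) = 177060.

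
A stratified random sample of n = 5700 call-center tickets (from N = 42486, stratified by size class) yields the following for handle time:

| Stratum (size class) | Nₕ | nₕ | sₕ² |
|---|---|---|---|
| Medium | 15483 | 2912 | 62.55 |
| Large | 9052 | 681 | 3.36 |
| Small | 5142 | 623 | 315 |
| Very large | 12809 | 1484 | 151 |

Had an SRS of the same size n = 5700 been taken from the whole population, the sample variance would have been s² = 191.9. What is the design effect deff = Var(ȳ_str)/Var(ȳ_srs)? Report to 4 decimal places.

0.5904

Var(ȳ_str) = Σ Wₕ²(1−fₕ)sₕ²/nₕ with Wₕ = Nₕ/42486:
  Medium: (15483/42486)²·(1−2912/15483)·62.55/2912 = 0.0023161634
  Large: (9052/42486)²·(1−681/9052)·3.36/681 = 2.0712016 × 10^-4
  Small: (5142/42486)²·(1−623/5142)·315/623 = 0.0065088645
  Very large: (12809/42486)²·(1−1484/12809)·151/1484 = 0.0081772033
  → Var(ȳ_str) = 0.017209351.
Var(ȳ_srs) = (1 − 5700/42486)·191.9/5700 = 0.029149885.
deff = 0.017209351 / 0.029149885 = 0.5904.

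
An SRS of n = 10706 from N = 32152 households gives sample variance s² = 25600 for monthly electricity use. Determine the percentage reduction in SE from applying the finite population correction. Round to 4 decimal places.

f = n/N = 10706/32152 = 0.33298084.
SE_no-fpc = √(s²/n) = 1.5463449; SE_fpc = √((1−f)s²/n) = 1.2629191.
Ratio = √(1−f) = 0.81671241. Reduction = 100·(1 − 0.81671241) = 18.3288%.

18.3288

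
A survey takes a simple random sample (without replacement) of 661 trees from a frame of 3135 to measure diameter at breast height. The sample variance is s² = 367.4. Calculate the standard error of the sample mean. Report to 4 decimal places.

Under SRS without replacement, Var(ȳ) = (1 − f)·s²/n with f = n/N = 661/3135 = 0.21084530.
Var(ȳ) = (1 − 0.21084530)·367.4/661 = 0.78915470·0.55582451 = 0.43863153.
SE(ȳ) = √(0.43863153) = 0.6623.

0.6623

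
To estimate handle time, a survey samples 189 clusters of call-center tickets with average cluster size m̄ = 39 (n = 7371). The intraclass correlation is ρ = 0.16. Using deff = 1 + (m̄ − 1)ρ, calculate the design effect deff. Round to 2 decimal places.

7.08

deff = 1 + (39 − 1)·0.16 = 1 + 6.08 = 7.08.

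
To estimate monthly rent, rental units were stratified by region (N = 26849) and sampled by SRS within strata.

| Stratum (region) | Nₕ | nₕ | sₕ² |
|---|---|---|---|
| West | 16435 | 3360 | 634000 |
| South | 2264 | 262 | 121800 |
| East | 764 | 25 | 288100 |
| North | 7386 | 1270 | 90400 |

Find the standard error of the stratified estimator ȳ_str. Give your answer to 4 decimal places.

Var(ȳ_str) = Σₕ Wₕ²(1 − fₕ)sₕ²/nₕ with Wₕ = Nₕ/N, N = 26849.
West: Wₕ = 0.61212708; term = 0.61212708²·(1 − 0.20444174)·634000/3360 = 56.24775.
South: Wₕ = 0.08432344; term = 0.08432344²·(1 − 0.11572438)·121800/262 = 2.9230097.
East: Wₕ = 0.02845544; term = 0.02845544²·(1 − 0.03272251)·288100/25 = 9.0257815.
North: Wₕ = 0.27509404; term = 0.27509404²·(1 − 0.17194693)·90400/1270 = 4.4605176.
Sum = 72.657059.
SE = √(72.657059) = 8.5239.

8.5239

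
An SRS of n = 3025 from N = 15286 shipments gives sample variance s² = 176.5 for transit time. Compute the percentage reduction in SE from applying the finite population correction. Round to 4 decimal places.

f = n/N = 3025/15286 = 0.19789350.
SE_no-fpc = √(s²/n) = 0.24155146; SE_fpc = √((1−f)s²/n) = 0.21633445.
Ratio = √(1−f) = 0.89560399. Reduction = 100·(1 − 0.89560399) = 10.4396%.

10.4396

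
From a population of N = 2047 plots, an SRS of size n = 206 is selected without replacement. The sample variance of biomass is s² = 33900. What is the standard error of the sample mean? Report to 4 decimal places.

12.1656

Under SRS without replacement, Var(ȳ) = (1 − f)·s²/n with f = n/N = 206/2047 = 0.10063508.
Var(ȳ) = (1 − 0.10063508)·33900/206 = 0.89936492·164.56311 = 148.00229.
SE(ȳ) = √(148.00229) = 12.1656.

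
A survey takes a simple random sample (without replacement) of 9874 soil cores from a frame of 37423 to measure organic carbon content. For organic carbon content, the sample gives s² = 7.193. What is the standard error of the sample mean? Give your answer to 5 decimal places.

Under SRS without replacement, Var(ȳ) = (1 − f)·s²/n with f = n/N = 9874/37423 = 0.26384844.
Var(ȳ) = (1 − 0.26384844)·7.193/9874 = 0.73615156·7.2847883 × 10^-4 = 5.3627083 × 10^-4.
SE(ȳ) = √(5.3627083 × 10^-4) = 0.02316.

0.02316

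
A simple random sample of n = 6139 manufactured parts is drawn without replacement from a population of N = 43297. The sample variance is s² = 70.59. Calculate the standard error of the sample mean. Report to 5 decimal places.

Under SRS without replacement, Var(ȳ) = (1 − f)·s²/n with f = n/N = 6139/43297 = 0.14178811.
Var(ȳ) = (1 − 0.14178811)·70.59/6139 = 0.85821189·0.011498615 = 0.0098682484.
SE(ȳ) = √(0.0098682484) = 0.09934.

0.09934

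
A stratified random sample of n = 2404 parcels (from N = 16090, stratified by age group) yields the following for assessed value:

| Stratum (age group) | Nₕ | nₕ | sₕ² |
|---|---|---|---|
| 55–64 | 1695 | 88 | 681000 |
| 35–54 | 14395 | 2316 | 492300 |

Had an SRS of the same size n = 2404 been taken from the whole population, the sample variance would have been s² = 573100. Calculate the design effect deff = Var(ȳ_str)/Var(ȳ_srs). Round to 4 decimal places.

Var(ȳ_str) = Σ Wₕ²(1−fₕ)sₕ²/nₕ with Wₕ = Nₕ/16090:
  55–64: (1695/16090)²·(1−88/1695)·681000/88 = 81.421281
  35–54: (14395/16090)²·(1−2316/14395)·492300/2316 = 142.76503
  → Var(ȳ_str) = 224.18631.
Var(ȳ_srs) = (1 − 2404/16090)·573100/2404 = 202.77595.
deff = 224.18631 / 202.77595 = 1.1056.

1.1056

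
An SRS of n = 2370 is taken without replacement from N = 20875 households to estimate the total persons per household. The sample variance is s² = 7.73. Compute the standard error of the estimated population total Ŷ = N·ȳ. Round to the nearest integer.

1122

Var(Ŷ) = N²·Var(ȳ) = N²·(1 − n/N)·s²/n.
f = 2370/20875 = 0.11353293; Var(ȳ) = 0.88646707·7.73/2370 = 0.002891304.
Var(Ŷ) = 20875² · 0.002891304 = 1.2599309 × 10^6.
SE(Ŷ) = √(1.2599309 × 10^6) = 1122.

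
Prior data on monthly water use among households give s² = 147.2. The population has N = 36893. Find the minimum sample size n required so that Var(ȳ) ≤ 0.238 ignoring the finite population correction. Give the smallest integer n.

Without fpc, n₀ = s²/D = 147.2/0.238 = 618.4874.
Rounding up, n = 619.

619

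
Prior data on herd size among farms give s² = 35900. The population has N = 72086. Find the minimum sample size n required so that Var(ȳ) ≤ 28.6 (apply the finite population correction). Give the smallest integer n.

1234

Without fpc, n₀ = s²/D = 35900/28.6 = 1255.2448.
With fpc, (1 − n/N)·s²/n ≤ D requires n ≥ n₀/(1 + n₀/N) = 1255.2448/(1 + 1255.2448/72086) = 1233.7611.
Rounding up, n = 1234.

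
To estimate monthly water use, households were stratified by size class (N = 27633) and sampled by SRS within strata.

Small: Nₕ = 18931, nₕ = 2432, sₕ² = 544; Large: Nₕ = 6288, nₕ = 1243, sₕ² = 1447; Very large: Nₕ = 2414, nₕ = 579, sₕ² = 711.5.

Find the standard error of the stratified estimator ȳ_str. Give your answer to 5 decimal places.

Var(ȳ_str) = Σₕ Wₕ²(1 − fₕ)sₕ²/nₕ with Wₕ = Nₕ/N, N = 27633.
Small: Wₕ = 0.68508667; term = 0.68508667²·(1 − 0.12846654)·544/2432 = 0.091497754.
Large: Wₕ = 0.22755401; term = 0.22755401²·(1 − 0.19767812)·1447/1243 = 0.0483632.
Very large: Wₕ = 0.08735932; term = 0.08735932²·(1 − 0.23985087)·711.5/579 = 0.0071287536.
Sum = 0.14698971.
SE = √(0.14698971) = 0.38339.

0.38339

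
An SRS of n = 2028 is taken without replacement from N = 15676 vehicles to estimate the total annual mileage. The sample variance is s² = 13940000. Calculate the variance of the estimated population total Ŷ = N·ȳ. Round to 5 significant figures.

Var(Ŷ) = N²·Var(ȳ) = N²·(1 − n/N)·s²/n.
f = 2028/15676 = 0.12936974; Var(ȳ) = 0.87063026·13940000/2028 = 5984.5098.
Var(Ŷ) = 15676² · 5984.5098 = 1.4706153 × 10^12.

1.4706 × 10^12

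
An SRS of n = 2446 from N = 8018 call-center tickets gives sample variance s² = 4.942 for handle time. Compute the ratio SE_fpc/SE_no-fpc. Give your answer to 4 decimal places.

f = n/N = 2446/8018 = 0.30506361.
SE_no-fpc = √(s²/n) = 0.044949322; SE_fpc = √((1−f)s²/n) = 0.037471034.
Ratio = √(1−f) = 0.83362845.

0.8336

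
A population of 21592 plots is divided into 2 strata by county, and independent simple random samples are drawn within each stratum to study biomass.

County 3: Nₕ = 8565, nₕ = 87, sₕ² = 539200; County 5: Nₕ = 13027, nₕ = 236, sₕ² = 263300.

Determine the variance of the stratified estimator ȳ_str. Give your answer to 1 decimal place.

Var(ȳ_str) = Σₕ Wₕ²(1 − fₕ)sₕ²/nₕ with Wₕ = Nₕ/N, N = 21592.
County 3: Wₕ = 0.39667469; term = 0.39667469²·(1 − 0.01015762)·539200/87 = 965.30747.
County 5: Wₕ = 0.60332531; term = 0.60332531²·(1 − 0.01811622)·263300/236 = 398.75122.
Sum = 1364.0587.

1364.1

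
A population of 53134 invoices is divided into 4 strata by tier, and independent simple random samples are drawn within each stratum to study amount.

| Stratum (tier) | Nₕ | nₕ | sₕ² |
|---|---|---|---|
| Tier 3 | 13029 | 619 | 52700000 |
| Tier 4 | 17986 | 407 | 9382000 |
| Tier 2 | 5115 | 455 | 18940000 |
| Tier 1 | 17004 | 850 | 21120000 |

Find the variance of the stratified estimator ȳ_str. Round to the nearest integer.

10226

Var(ȳ_str) = Σₕ Wₕ²(1 − fₕ)sₕ²/nₕ with Wₕ = Nₕ/N, N = 53134.
Tier 3: Wₕ = 0.24521022; term = 0.24521022²·(1 − 0.04750940)·52700000/619 = 4875.9339.
Tier 4: Wₕ = 0.33850265; term = 0.33850265²·(1 − 0.02262871)·9382000/407 = 2581.575.
Tier 2: Wₕ = 0.09626604; term = 0.09626604²·(1 − 0.08895406)·18940000/455 = 351.44317.
Tier 1: Wₕ = 0.32002108; term = 0.32002108²·(1 − 0.04998824)·21120000/850 = 2417.4703.
Sum = 10226.422.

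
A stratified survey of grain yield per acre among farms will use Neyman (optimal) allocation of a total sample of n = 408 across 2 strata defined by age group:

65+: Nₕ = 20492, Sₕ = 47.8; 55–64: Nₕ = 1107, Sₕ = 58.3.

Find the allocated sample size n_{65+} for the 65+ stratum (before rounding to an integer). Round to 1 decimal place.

382.8

Neyman allocation: nₕ = n·NₕSₕ / Σⱼ NⱼSⱼ.
Σ NⱼSⱼ = 20492·47.8 + 1107·58.3 = 1.0440557 × 10^6.
n_{65+} = 408·20492·47.8 / (1.0440557 × 10^6) = 382.8.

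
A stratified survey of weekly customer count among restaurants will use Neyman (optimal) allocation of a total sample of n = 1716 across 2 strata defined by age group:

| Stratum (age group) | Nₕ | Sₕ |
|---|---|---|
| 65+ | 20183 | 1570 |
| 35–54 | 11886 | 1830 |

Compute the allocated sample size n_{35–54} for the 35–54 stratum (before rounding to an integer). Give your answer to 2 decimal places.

698.47

Neyman allocation: nₕ = n·NₕSₕ / Σⱼ NⱼSⱼ.
Σ NⱼSⱼ = 20183·1570 + 11886·1830 = 5.343869 × 10^7.
n_{35–54} = 1716·11886·1830 / (5.343869 × 10^7) = 698.47.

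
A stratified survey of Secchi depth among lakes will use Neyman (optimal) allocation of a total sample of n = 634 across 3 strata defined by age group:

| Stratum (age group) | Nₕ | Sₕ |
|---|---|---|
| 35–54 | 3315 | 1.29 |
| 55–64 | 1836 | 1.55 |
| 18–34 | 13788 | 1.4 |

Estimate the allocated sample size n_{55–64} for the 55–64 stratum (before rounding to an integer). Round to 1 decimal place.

Neyman allocation: nₕ = n·NₕSₕ / Σⱼ NⱼSⱼ.
Σ NⱼSⱼ = 3315·1.29 + 1836·1.55 + 13788·1.4 = 26425.35.
n_{55–64} = 634·1836·1.55 / 26425.35 = 68.3.

68.3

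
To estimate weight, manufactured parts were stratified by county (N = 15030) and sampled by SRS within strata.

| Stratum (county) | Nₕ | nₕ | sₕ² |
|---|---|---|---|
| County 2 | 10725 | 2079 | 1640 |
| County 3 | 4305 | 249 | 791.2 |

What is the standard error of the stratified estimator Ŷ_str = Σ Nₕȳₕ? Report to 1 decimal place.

11341.5

Var(Ŷ_str) = Σₕ Nₕ²(1 − fₕ)sₕ²/nₕ.
County 2: 10725²·(1 − 2079/10725)·1640/2079 = 7.3147905 × 10^7.
County 3: 4305²·(1 − 249/4305)·791.2/249 = 5.5482757 × 10^7.
Sum = 1.2863066 × 10^8.
SE = √(1.2863066 × 10^8) = 11341.5.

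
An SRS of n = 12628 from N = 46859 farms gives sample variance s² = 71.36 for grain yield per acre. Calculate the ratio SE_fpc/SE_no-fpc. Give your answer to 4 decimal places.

f = n/N = 12628/46859 = 0.26948932.
SE_no-fpc = √(s²/n) = 0.075172697; SE_fpc = √((1−f)s²/n) = 0.064250042.
Ratio = √(1−f) = 0.85469918.

0.8547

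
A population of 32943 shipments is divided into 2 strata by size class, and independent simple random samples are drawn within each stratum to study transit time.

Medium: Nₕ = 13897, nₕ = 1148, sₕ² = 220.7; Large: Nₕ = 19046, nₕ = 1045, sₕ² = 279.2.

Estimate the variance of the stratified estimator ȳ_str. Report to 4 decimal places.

Var(ȳ_str) = Σₕ Wₕ²(1 − fₕ)sₕ²/nₕ with Wₕ = Nₕ/N, N = 32943.
Medium: Wₕ = 0.42184986; term = 0.42184986²·(1 − 0.08260776)·220.7/1148 = 0.031385665.
Large: Wₕ = 0.57815014; term = 0.57815014²·(1 − 0.05486716)·279.2/1045 = 0.084405985.
Sum = 0.11579165.

0.1158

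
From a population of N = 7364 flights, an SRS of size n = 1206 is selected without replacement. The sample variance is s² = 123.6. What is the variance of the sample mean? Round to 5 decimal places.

Under SRS without replacement, Var(ȳ) = (1 − f)·s²/n with f = n/N = 1206/7364 = 0.16376969.
Var(ȳ) = (1 − 0.16376969)·123.6/1206 = 0.83623031·0.10248756 = 0.085703206.

0.08570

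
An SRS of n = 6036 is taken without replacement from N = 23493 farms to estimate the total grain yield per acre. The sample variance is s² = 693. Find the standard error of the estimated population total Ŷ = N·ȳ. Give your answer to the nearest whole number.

Var(Ŷ) = N²·Var(ȳ) = N²·(1 − n/N)·s²/n.
f = 6036/23493 = 0.25692760; Var(ȳ) = 0.74307240·693/6036 = 0.085312985.
Var(Ŷ) = 23493² · 0.085312985 = 4.7086032 × 10^7.
SE(Ŷ) = √(4.7086032 × 10^7) = 6862.

6862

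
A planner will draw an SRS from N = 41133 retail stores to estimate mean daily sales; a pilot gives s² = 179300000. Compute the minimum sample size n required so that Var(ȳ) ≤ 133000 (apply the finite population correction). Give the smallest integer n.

Without fpc, n₀ = s²/D = 179300000/133000 = 1348.1203.
With fpc, (1 − n/N)·s²/n ≤ D requires n ≥ n₀/(1 + n₀/N) = 1348.1203/(1 + 1348.1203/41133) = 1305.3383.
Rounding up, n = 1306.

1306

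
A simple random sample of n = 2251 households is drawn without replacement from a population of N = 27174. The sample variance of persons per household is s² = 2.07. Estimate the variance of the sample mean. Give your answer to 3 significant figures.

8.43 × 10^-4

Under SRS without replacement, Var(ȳ) = (1 − f)·s²/n with f = n/N = 2251/27174 = 0.08283653.
Var(ȳ) = (1 − 0.08283653)·2.07/2251 = 0.91716347·9.1959129 × 10^-4 = 8.4341554 × 10^-4.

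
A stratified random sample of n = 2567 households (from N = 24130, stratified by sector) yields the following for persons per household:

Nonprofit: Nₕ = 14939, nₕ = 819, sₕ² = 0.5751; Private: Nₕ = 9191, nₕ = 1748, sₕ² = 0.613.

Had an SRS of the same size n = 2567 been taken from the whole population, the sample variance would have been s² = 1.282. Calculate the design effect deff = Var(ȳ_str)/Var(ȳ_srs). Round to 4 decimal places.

Var(ȳ_str) = Σ Wₕ²(1−fₕ)sₕ²/nₕ with Wₕ = Nₕ/24130:
  Nonprofit: (14939/24130)²·(1−819/14939)·0.5751/819 = 2.5439059 × 10^-4
  Private: (9191/24130)²·(1−1748/9191)·0.613/1748 = 4.1201705 × 10^-5
  → Var(ȳ_str) = 2.955923 × 10^-4.
Var(ȳ_srs) = (1 − 2567/24130)·1.282/2567 = 4.4628678 × 10^-4.
deff = (2.955923 × 10^-4) / (4.4628678 × 10^-4) = 0.6623.

0.6623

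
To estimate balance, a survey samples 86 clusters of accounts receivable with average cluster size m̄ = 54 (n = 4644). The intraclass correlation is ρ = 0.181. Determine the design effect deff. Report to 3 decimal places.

deff = 1 + (54 − 1)·0.181 = 1 + 9.593 = 10.593.

10.593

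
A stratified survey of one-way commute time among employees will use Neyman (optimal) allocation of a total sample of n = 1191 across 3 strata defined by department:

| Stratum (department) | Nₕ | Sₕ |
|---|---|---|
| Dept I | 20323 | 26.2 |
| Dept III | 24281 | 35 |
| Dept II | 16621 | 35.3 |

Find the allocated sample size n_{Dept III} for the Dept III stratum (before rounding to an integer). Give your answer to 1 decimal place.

514.0

Neyman allocation: nₕ = n·NₕSₕ / Σⱼ NⱼSⱼ.
Σ NⱼSⱼ = 20323·26.2 + 24281·35 + 16621·35.3 = 1.9690189 × 10^6.
n_{Dept III} = 1191·24281·35 / (1.9690189 × 10^6) = 514.0.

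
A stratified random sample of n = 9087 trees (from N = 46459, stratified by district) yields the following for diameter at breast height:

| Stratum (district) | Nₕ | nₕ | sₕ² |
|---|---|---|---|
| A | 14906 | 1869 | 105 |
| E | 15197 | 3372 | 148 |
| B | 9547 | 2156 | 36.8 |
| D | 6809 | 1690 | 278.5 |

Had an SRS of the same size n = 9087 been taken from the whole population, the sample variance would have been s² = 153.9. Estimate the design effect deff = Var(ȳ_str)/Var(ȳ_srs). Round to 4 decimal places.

Var(ȳ_str) = Σ Wₕ²(1−fₕ)sₕ²/nₕ with Wₕ = Nₕ/46459:
  A: (14906/46459)²·(1−1869/14906)·105/1869 = 0.0050580028
  E: (15197/46459)²·(1−3372/15197)·148/3372 = 0.0036542095
  B: (9547/46459)²·(1−2156/9547)·36.8/2156 = 5.5799393 × 10^-4
  D: (6809/46459)²·(1−1690/6809)·278.5/1690 = 0.0026611371
  → Var(ȳ_str) = 0.011931343.
Var(ȳ_srs) = (1 − 9087/46459)·153.9/9087 = 0.013623684.
deff = 0.011931343 / 0.013623684 = 0.8758.

0.8758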